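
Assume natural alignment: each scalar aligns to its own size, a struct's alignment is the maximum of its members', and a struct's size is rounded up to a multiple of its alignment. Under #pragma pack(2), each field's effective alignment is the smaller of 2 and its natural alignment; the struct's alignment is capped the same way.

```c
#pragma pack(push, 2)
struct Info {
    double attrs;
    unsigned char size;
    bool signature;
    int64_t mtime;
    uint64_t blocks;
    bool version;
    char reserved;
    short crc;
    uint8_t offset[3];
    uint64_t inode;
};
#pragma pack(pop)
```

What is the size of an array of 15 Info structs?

630

@0: attrs [8B, align 2] → 8
@8: size [1B, align 1] → 9
@9: signature [1B, align 1] → 10
@10: mtime [8B, align 2] → 18
@18: blocks [8B, align 2] → 26
@26: version [1B, align 1] → 27
@27: reserved [1B, align 1] → 28
@28: crc [2B, align 2] → 30
@30: offset [3B, align 1] → 33
+1 pad (align 2)
@34: inode [8B, align 2] → 42
size 42, align 2
array of 15: 15 × 42 = 630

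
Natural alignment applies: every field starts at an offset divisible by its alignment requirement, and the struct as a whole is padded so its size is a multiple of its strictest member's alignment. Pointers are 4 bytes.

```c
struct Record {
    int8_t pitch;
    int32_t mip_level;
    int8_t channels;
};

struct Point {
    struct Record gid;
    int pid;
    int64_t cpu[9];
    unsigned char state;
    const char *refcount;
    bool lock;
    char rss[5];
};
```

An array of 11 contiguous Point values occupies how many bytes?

1144

Record: @0: pitch [1B, align 1] → 1; +3 pad (align 4); @4: mip_level [4B, align 4] → 8; @8: channels [1B, align 1] → 9; +3 tail pad (align 4); size 12, align 4
@0: gid [12B, align 4] → 12
@12: pid [4B, align 4] → 16
@16: cpu [72B, align 8] → 88
@88: state [1B, align 1] → 89
+3 pad (align 4)
@92: refcount [4B, align 4] → 96
@96: lock [1B, align 1] → 97
@97: rss [5B, align 1] → 102
+2 tail pad (align 8)
size 104, align 8
array of 11: 11 × 104 = 1144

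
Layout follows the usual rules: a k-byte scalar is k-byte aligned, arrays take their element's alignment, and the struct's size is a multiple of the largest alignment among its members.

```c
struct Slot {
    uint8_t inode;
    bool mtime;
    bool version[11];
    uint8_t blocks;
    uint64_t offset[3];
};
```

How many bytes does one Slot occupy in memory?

inode at 0 (size 1, align 1) → ends 1
mtime at 1 (size 1, align 1) → ends 2
version at 2 (size 11, align 1) → ends 13
blocks at 13 (size 1, align 1) → ends 14
pad 2 to align 8 for offset
offset at 16 (size 24, align 8) → ends 40
total 40 bytes, alignment 8

40 bytes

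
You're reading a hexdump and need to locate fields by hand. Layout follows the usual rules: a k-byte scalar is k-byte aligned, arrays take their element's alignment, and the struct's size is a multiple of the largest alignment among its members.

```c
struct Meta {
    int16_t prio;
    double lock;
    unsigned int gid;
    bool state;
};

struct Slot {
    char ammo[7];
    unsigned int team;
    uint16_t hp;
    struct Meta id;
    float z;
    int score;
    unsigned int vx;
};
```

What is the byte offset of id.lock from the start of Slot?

Meta: prio at 0 (size 2, align 2) → ends 2; pad 6 to align 8 for lock; lock at 8 (size 8, align 8) → ends 16; gid at 16 (size 4, align 4) → ends 20; state at 20 (size 1, align 1) → ends 21; tail pad 3 to reach multiple of 8; total 24 bytes, alignment 8
ammo at 0 (size 7, align 1) → ends 7
pad 1 to align 4 for team
team at 8 (size 4, align 4) → ends 12
hp at 12 (size 2, align 2) → ends 14
pad 2 to align 8 for id
id at 16 (size 24, align 8) → ends 40
within Meta: lock at 8
16 + 8 = 24

24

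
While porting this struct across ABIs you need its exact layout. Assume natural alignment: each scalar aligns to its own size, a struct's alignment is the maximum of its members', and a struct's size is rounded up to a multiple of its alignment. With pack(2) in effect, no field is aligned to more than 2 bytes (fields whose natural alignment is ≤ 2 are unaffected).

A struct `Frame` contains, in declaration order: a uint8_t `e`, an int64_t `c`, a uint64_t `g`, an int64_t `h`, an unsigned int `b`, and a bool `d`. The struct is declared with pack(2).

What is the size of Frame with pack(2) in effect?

32

e at 0 (size 1, align 1) → ends 1
pad 1 to align 2 for c
c at 2 (size 8, align 2) → ends 10
g at 10 (size 8, align 2) → ends 18
h at 18 (size 8, align 2) → ends 26
b at 26 (size 4, align 2) → ends 30
d at 30 (size 1, align 1) → ends 31
tail pad 1 to reach multiple of 2
total 32 bytes, alignment 2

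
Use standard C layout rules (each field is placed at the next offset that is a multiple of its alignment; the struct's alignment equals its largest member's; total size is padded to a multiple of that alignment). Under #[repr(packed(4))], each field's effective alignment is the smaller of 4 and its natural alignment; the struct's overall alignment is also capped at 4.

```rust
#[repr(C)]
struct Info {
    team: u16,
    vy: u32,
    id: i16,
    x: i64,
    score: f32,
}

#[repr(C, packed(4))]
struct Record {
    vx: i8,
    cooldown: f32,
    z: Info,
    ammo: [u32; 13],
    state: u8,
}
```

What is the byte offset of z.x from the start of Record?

24

Info: 0..2  team  (2B, 2-aligned); 2..4  -- padding (2B); 4..8  vy  (4B, 4-aligned); 8..10  id  (2B, 2-aligned); 10..16  -- padding (6B); 16..24  x  (8B, 8-aligned); 24..28  score  (4B, 4-aligned); 28..32  -- tail padding (4B); sizeof = 32, alignof = 8
0..1  vx  (1B, 1-aligned)
1..4  -- padding (3B)
4..8  cooldown  (4B, 4-aligned)
8..40  z  (32B, 4-aligned)
within Info: x at 16
8 + 16 = 24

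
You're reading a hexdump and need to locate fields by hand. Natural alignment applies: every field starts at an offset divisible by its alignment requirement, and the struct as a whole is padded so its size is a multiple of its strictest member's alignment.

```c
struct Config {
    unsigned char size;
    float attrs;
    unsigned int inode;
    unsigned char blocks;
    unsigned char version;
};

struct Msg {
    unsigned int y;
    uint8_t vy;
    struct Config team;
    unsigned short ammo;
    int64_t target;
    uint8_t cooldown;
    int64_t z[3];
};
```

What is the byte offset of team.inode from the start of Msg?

Config: 0..1  size  (1B, 1-aligned); 1..4  -- padding (3B); 4..8  attrs  (4B, 4-aligned); 8..12  inode  (4B, 4-aligned); 12..13  blocks  (1B, 1-aligned); 13..14  version  (1B, 1-aligned); 14..16  -- tail padding (2B); sizeof = 16, alignof = 4
0..4  y  (4B, 4-aligned)
4..5  vy  (1B, 1-aligned)
5..8  -- padding (3B)
8..24  team  (16B, 4-aligned)
within Config: inode at 8
8 + 8 = 16

16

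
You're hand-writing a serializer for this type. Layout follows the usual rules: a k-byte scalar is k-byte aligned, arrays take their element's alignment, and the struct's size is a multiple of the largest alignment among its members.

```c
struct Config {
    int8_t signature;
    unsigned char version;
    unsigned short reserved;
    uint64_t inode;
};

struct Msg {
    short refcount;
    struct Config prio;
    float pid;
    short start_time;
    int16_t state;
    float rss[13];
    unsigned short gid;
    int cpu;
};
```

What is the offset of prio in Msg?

Config: 0..1  signature  (1B, 1-aligned); 1..2  version  (1B, 1-aligned); 2..4  reserved  (2B, 2-aligned); 4..8  -- padding (4B); 8..16  inode  (8B, 8-aligned); sizeof = 16, alignof = 8
0..2  refcount  (2B, 2-aligned)
2..8  -- padding (6B)
8..24  prio  (16B, 8-aligned)

8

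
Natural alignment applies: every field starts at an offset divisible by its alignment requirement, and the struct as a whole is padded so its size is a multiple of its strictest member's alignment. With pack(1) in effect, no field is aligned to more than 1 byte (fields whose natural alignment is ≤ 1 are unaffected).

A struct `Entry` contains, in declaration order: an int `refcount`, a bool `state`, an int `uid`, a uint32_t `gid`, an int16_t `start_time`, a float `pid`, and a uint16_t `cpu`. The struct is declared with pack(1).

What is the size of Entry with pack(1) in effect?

21

refcount at 0 (size 4, align 1) → ends 4
state at 4 (size 1, align 1) → ends 5
uid at 5 (size 4, align 1) → ends 9
gid at 9 (size 4, align 1) → ends 13
start_time at 13 (size 2, align 1) → ends 15
pid at 15 (size 4, align 1) → ends 19
cpu at 19 (size 2, align 1) → ends 21
total 21 bytes, alignment 1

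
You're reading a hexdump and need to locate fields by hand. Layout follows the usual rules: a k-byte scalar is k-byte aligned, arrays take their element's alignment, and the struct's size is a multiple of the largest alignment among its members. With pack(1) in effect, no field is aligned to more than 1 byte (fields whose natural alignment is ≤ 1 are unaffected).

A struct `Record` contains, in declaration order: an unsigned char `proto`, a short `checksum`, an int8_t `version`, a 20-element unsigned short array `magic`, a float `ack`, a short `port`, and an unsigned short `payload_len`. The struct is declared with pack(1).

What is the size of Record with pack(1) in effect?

52

0..1  proto  (1B, 1-aligned)
1..3  checksum  (2B, 1-aligned)
3..4  version  (1B, 1-aligned)
4..44  magic  (40B, 1-aligned)
44..48  ack  (4B, 1-aligned)
48..50  port  (2B, 1-aligned)
50..52  payload_len  (2B, 1-aligned)
sizeof = 52, alignof = 1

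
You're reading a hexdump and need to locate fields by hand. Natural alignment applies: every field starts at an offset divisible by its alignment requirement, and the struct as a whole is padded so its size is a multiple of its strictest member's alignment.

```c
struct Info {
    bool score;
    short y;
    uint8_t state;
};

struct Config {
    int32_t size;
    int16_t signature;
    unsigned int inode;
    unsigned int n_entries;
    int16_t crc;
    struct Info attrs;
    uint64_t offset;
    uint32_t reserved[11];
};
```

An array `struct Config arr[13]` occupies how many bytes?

Info: score at 0 (size 1, align 1) → ends 1; pad 1 to align 2 for y; y at 2 (size 2, align 2) → ends 4; state at 4 (size 1, align 1) → ends 5; tail pad 1 to reach multiple of 2; total 6 bytes, alignment 2
size at 0 (size 4, align 4) → ends 4
signature at 4 (size 2, align 2) → ends 6
pad 2 to align 4 for inode
inode at 8 (size 4, align 4) → ends 12
n_entries at 12 (size 4, align 4) → ends 16
crc at 16 (size 2, align 2) → ends 18
attrs at 18 (size 6, align 2) → ends 24
offset at 24 (size 8, align 8) → ends 32
reserved at 32 (size 44, align 4) → ends 76
tail pad 4 to reach multiple of 8
total 80 bytes, alignment 8
array of 13: 13 × 80 = 1040

1040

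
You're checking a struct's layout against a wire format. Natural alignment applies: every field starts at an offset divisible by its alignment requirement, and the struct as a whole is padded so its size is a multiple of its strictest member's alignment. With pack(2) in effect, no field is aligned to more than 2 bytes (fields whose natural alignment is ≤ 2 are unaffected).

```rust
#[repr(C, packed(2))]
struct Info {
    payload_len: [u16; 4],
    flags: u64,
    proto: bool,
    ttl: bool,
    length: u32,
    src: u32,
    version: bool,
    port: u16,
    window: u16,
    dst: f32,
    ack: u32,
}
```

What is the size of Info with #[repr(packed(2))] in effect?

40

0..8  payload_len  (8B, 2-aligned)
8..16  flags  (8B, 2-aligned)
16..17  proto  (1B, 1-aligned)
17..18  ttl  (1B, 1-aligned)
18..22  length  (4B, 2-aligned)
22..26  src  (4B, 2-aligned)
26..27  version  (1B, 1-aligned)
27..28  -- padding (1B)
28..30  port  (2B, 2-aligned)
30..32  window  (2B, 2-aligned)
32..36  dst  (4B, 2-aligned)
36..40  ack  (4B, 2-aligned)
sizeof = 40, alignof = 2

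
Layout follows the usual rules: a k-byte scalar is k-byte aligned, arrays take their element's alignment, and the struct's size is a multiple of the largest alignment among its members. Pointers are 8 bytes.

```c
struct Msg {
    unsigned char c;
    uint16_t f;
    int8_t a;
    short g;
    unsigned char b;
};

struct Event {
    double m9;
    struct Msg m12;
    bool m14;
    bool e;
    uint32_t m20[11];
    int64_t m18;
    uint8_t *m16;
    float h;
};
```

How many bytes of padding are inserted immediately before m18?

0

Msg: 0..1  c  (1B, 1-aligned); 1..2  -- padding (1B); 2..4  f  (2B, 2-aligned); 4..5  a  (1B, 1-aligned); 5..6  -- padding (1B); 6..8  g  (2B, 2-aligned); 8..9  b  (1B, 1-aligned); 9..10  -- tail padding (1B); sizeof = 10, alignof = 2
0..8  m9  (8B, 8-aligned)
8..18  m12  (10B, 2-aligned)
18..19  m14  (1B, 1-aligned)
19..20  e  (1B, 1-aligned)
20..64  m20  (44B, 4-aligned)
64..72  m18  (8B, 8-aligned)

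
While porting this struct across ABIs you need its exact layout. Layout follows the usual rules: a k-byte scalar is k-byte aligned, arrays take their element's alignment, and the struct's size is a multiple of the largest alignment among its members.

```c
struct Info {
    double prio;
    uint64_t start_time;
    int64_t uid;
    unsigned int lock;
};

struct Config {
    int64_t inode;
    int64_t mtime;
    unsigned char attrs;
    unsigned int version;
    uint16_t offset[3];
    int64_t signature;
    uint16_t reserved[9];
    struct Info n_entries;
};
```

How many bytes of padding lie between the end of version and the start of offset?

Info: @0: prio [8B, align 8] → 8; @8: start_time [8B, align 8] → 16; @16: uid [8B, align 8] → 24; @24: lock [4B, align 4] → 28; +4 tail pad (align 8); size 32, align 8
@0: inode [8B, align 8] → 8
@8: mtime [8B, align 8] → 16
@16: attrs [1B, align 1] → 17
+3 pad (align 4)
@20: version [4B, align 4] → 24
@24: offset [6B, align 2] → 30

0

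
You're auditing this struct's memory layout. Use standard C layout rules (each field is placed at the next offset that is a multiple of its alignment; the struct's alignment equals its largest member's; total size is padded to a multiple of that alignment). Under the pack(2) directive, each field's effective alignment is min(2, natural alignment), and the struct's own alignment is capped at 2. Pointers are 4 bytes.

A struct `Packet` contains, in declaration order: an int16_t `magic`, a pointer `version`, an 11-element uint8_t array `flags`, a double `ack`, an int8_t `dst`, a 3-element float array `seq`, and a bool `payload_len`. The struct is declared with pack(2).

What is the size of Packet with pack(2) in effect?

42

0..2  magic  (2B, 2-aligned)
2..6  version  (4B, 2-aligned)
6..17  flags  (11B, 1-aligned)
17..18  -- padding (1B)
18..26  ack  (8B, 2-aligned)
26..27  dst  (1B, 1-aligned)
27..28  -- padding (1B)
28..40  seq  (12B, 2-aligned)
40..41  payload_len  (1B, 1-aligned)
41..42  -- tail padding (1B)
sizeof = 42, alignof = 2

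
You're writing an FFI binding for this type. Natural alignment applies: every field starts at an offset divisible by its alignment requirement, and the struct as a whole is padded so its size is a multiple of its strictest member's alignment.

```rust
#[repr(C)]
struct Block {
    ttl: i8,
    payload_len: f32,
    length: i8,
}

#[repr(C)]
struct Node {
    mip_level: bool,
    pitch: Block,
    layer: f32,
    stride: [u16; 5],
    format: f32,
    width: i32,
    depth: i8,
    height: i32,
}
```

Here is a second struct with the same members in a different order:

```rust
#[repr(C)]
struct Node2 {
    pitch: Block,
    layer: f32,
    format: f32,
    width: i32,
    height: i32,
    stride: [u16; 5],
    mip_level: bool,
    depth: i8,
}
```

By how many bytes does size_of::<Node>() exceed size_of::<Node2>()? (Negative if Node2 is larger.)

8

Block: @0: ttl [1B, align 1] → 1; +3 pad (align 4); @4: payload_len [4B, align 4] → 8; @8: length [1B, align 1] → 9; +3 tail pad (align 4); size 12, align 4
@0: mip_level [1B, align 1] → 1
+3 pad (align 4)
@4: pitch [12B, align 4] → 16
@16: layer [4B, align 4] → 20
@20: stride [10B, align 2] → 30
+2 pad (align 4)
@32: format [4B, align 4] → 36
@36: width [4B, align 4] → 40
@40: depth [1B, align 1] → 41
+3 pad (align 4)
@44: height [4B, align 4] → 48
size 48, align 4
— Node2 —
@0: pitch [12B, align 4] → 12
@12: layer [4B, align 4] → 16
@16: format [4B, align 4] → 20
@20: width [4B, align 4] → 24
@24: height [4B, align 4] → 28
@28: stride [10B, align 2] → 38
@38: mip_level [1B, align 1] → 39
@39: depth [1B, align 1] → 40
size 40, align 4
48 − 40 = 8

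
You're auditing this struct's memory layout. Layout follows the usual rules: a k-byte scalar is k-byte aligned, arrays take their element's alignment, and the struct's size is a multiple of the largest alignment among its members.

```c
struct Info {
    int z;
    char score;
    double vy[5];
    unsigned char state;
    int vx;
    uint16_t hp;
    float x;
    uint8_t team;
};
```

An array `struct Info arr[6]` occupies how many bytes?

z at 0 (size 4, align 4) → ends 4
score at 4 (size 1, align 1) → ends 5
pad 3 to align 8 for vy
vy at 8 (size 40, align 8) → ends 48
state at 48 (size 1, align 1) → ends 49
pad 3 to align 4 for vx
vx at 52 (size 4, align 4) → ends 56
hp at 56 (size 2, align 2) → ends 58
pad 2 to align 4 for x
x at 60 (size 4, align 4) → ends 64
team at 64 (size 1, align 1) → ends 65
tail pad 7 to reach multiple of 8
total 72 bytes, alignment 8
array of 6: 6 × 72 = 432

432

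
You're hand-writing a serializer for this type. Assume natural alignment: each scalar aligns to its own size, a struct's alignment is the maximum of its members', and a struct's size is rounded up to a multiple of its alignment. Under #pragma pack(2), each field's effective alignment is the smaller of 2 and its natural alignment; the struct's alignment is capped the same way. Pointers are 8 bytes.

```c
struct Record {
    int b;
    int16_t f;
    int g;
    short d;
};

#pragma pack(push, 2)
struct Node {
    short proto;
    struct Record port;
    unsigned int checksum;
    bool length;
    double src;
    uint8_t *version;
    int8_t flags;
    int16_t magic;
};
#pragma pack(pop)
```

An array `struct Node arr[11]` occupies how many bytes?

Record: @0: b [4B, align 4] → 4; @4: f [2B, align 2] → 6; +2 pad (align 4); @8: g [4B, align 4] → 12; @12: d [2B, align 2] → 14; +2 tail pad (align 4); size 16, align 4
@0: proto [2B, align 2] → 2
@2: port [16B, align 2] → 18
@18: checksum [4B, align 2] → 22
@22: length [1B, align 1] → 23
+1 pad (align 2)
@24: src [8B, align 2] → 32
@32: version [8B, align 2] → 40
@40: flags [1B, align 1] → 41
+1 pad (align 2)
@42: magic [2B, align 2] → 44
size 44, align 2
array of 11: 11 × 44 = 484

484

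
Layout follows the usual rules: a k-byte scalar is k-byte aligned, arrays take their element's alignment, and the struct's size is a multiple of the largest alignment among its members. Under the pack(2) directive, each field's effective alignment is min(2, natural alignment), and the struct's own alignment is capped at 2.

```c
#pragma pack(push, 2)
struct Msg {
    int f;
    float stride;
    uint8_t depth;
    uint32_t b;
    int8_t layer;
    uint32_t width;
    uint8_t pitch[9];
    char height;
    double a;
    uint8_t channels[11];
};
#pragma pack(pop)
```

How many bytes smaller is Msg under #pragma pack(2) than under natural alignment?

14

natural layout:
  f at 0 (size 4, align 4) → ends 4
  stride at 4 (size 4, align 4) → ends 8
  depth at 8 (size 1, align 1) → ends 9
  pad 3 to align 4 for b
  b at 12 (size 4, align 4) → ends 16
  layer at 16 (size 1, align 1) → ends 17
  pad 3 to align 4 for width
  width at 20 (size 4, align 4) → ends 24
  pitch at 24 (size 9, align 1) → ends 33
  height at 33 (size 1, align 1) → ends 34
  pad 6 to align 8 for a
  a at 40 (size 8, align 8) → ends 48
  channels at 48 (size 11, align 1) → ends 59
  tail pad 5 to reach multiple of 8
  total 64 bytes, alignment 8
packed(2) layout:
  f at 0 (size 4, align 2) → ends 4
  stride at 4 (size 4, align 2) → ends 8
  depth at 8 (size 1, align 1) → ends 9
  pad 1 to align 2 for b
  b at 10 (size 4, align 2) → ends 14
  layer at 14 (size 1, align 1) → ends 15
  pad 1 to align 2 for width
  width at 16 (size 4, align 2) → ends 20
  pitch at 20 (size 9, align 1) → ends 29
  height at 29 (size 1, align 1) → ends 30
  a at 30 (size 8, align 2) → ends 38
  channels at 38 (size 11, align 1) → ends 49
  tail pad 1 to reach multiple of 2
  total 50 bytes, alignment 2
64 − 50 = 14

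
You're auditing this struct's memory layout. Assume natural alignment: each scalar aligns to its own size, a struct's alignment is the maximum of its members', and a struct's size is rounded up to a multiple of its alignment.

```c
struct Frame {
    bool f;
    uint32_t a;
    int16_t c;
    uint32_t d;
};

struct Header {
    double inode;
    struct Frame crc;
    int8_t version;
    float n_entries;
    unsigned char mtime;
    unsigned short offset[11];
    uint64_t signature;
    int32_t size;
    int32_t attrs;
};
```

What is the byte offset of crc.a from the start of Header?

12

Frame: @0: f [1B, align 1] → 1; +3 pad (align 4); @4: a [4B, align 4] → 8; @8: c [2B, align 2] → 10; +2 pad (align 4); @12: d [4B, align 4] → 16; size 16, align 4
@0: inode [8B, align 8] → 8
@8: crc [16B, align 4] → 24
within Frame: a at 4
8 + 4 = 12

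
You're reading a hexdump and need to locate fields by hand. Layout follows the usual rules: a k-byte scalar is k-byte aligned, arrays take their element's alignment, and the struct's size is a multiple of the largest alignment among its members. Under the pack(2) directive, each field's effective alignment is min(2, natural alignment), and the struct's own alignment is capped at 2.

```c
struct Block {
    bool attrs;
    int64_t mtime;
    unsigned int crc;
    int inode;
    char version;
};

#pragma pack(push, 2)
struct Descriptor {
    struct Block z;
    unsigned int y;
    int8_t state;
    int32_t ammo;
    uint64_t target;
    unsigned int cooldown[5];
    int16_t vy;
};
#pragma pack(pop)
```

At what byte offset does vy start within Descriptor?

70

Block: attrs at 0 (size 1, align 1) → ends 1; pad 7 to align 8 for mtime; mtime at 8 (size 8, align 8) → ends 16; crc at 16 (size 4, align 4) → ends 20; inode at 20 (size 4, align 4) → ends 24; version at 24 (size 1, align 1) → ends 25; tail pad 7 to reach multiple of 8; total 32 bytes, alignment 8
z at 0 (size 32, align 2) → ends 32
y at 32 (size 4, align 2) → ends 36
state at 36 (size 1, align 1) → ends 37
pad 1 to align 2 for ammo
ammo at 38 (size 4, align 2) → ends 42
target at 42 (size 8, align 2) → ends 50
cooldown at 50 (size 20, align 2) → ends 70
vy at 70 (size 2, align 2) → ends 72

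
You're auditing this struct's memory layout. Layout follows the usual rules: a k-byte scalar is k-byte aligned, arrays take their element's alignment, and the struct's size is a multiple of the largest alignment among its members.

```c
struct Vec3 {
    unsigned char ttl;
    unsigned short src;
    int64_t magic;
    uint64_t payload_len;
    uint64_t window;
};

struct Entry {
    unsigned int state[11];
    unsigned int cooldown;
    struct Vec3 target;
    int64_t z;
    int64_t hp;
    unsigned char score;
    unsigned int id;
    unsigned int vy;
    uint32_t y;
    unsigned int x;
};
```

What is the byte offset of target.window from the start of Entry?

Vec3: 0..1  ttl  (1B, 1-aligned); 1..2  -- padding (1B); 2..4  src  (2B, 2-aligned); 4..8  -- padding (4B); 8..16  magic  (8B, 8-aligned); 16..24  payload_len  (8B, 8-aligned); 24..32  window  (8B, 8-aligned); sizeof = 32, alignof = 8
0..44  state  (44B, 4-aligned)
44..48  cooldown  (4B, 4-aligned)
48..80  target  (32B, 8-aligned)
within Vec3: window at 24
48 + 24 = 72

72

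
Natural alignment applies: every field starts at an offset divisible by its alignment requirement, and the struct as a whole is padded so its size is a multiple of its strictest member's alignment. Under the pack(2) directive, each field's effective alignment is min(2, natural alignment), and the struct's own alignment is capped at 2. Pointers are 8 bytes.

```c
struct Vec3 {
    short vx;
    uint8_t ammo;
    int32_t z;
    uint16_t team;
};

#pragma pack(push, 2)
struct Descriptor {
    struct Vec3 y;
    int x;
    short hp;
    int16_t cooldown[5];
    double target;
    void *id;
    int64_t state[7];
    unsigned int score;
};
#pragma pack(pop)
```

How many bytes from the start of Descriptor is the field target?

28

Vec3: @0: vx [2B, align 2] → 2; @2: ammo [1B, align 1] → 3; +1 pad (align 4); @4: z [4B, align 4] → 8; @8: team [2B, align 2] → 10; +2 tail pad (align 4); size 12, align 4
@0: y [12B, align 2] → 12
@12: x [4B, align 2] → 16
@16: hp [2B, align 2] → 18
@18: cooldown [10B, align 2] → 28
@28: target [8B, align 2] → 36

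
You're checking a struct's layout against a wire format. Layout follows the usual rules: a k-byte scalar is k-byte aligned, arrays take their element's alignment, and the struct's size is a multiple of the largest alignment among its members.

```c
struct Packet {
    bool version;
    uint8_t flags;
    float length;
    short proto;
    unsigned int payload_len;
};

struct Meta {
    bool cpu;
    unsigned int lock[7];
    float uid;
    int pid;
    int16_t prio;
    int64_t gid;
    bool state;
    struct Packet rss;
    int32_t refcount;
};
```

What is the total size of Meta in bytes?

Packet: version at 0 (size 1, align 1) → ends 1; flags at 1 (size 1, align 1) → ends 2; pad 2 to align 4 for length; length at 4 (size 4, align 4) → ends 8; proto at 8 (size 2, align 2) → ends 10; pad 2 to align 4 for payload_len; payload_len at 12 (size 4, align 4) → ends 16; total 16 bytes, alignment 4
cpu at 0 (size 1, align 1) → ends 1
pad 3 to align 4 for lock
lock at 4 (size 28, align 4) → ends 32
uid at 32 (size 4, align 4) → ends 36
pid at 36 (size 4, align 4) → ends 40
prio at 40 (size 2, align 2) → ends 42
pad 6 to align 8 for gid
gid at 48 (size 8, align 8) → ends 56
state at 56 (size 1, align 1) → ends 57
pad 3 to align 4 for rss
rss at 60 (size 16, align 4) → ends 76
refcount at 76 (size 4, align 4) → ends 80
total 80 bytes, alignment 8

80 bytes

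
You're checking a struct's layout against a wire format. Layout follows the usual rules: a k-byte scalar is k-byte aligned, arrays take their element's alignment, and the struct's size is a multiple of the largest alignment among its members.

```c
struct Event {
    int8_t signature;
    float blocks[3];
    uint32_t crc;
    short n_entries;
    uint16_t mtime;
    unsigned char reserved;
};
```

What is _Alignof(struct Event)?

4

member alignments: signature=1, blocks=4, crc=4, n_entries=2, mtime=2, reserved=1
max = 4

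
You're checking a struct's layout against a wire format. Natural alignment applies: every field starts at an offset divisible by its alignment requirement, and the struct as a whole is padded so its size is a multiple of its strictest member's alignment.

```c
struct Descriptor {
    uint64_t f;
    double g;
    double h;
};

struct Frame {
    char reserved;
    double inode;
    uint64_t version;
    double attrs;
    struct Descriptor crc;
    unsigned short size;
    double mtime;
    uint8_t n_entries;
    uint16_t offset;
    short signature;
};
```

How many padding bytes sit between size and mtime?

Descriptor: 0..8  f  (8B, 8-aligned); 8..16  g  (8B, 8-aligned); 16..24  h  (8B, 8-aligned); sizeof = 24, alignof = 8
0..1  reserved  (1B, 1-aligned)
1..8  -- padding (7B)
8..16  inode  (8B, 8-aligned)
16..24  version  (8B, 8-aligned)
24..32  attrs  (8B, 8-aligned)
32..56  crc  (24B, 8-aligned)
56..58  size  (2B, 2-aligned)
58..64  -- padding (6B)
64..72  mtime  (8B, 8-aligned)

6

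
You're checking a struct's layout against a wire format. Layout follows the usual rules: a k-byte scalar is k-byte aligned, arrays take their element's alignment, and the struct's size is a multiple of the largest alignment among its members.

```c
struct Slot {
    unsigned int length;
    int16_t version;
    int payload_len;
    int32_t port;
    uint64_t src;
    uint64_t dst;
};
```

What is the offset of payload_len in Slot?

0..4  length  (4B, 4-aligned)
4..6  version  (2B, 2-aligned)
6..8  -- padding (2B)
8..12  payload_len  (4B, 4-aligned)

8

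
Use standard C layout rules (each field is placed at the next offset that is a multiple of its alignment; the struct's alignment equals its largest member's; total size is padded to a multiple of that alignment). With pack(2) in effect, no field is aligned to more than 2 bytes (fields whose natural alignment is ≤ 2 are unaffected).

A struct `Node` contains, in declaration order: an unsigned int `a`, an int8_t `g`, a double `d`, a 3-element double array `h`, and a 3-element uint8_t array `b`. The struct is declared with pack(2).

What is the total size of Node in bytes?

42 bytes

0..4  a  (4B, 2-aligned)
4..5  g  (1B, 1-aligned)
5..6  -- padding (1B)
6..14  d  (8B, 2-aligned)
14..38  h  (24B, 2-aligned)
38..41  b  (3B, 1-aligned)
41..42  -- tail padding (1B)
sizeof = 42, alignof = 2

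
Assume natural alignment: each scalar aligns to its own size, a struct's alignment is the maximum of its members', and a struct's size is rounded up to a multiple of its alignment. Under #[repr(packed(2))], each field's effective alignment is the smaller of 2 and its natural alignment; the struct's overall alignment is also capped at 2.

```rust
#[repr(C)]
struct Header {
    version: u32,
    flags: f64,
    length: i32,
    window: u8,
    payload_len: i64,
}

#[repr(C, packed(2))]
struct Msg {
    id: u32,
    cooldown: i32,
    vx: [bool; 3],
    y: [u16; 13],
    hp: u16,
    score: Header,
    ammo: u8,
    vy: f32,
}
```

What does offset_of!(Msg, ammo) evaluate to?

72

Header: @0: version [4B, align 4] → 4; +4 pad (align 8); @8: flags [8B, align 8] → 16; @16: length [4B, align 4] → 20; @20: window [1B, align 1] → 21; +3 pad (align 8); @24: payload_len [8B, align 8] → 32; size 32, align 8
@0: id [4B, align 2] → 4
@4: cooldown [4B, align 2] → 8
@8: vx [3B, align 1] → 11
+1 pad (align 2)
@12: y [26B, align 2] → 38
@38: hp [2B, align 2] → 40
@40: score [32B, align 2] → 72
@72: ammo [1B, align 1] → 73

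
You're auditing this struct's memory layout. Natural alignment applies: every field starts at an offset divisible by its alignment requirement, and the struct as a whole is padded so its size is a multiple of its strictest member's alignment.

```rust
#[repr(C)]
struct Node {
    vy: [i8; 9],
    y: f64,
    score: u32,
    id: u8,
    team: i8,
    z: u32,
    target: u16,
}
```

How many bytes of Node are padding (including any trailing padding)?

vy at 0 (size 9, align 1) → ends 9
pad 7 to align 8 for y
y at 16 (size 8, align 8) → ends 24
score at 24 (size 4, align 4) → ends 28
id at 28 (size 1, align 1) → ends 29
team at 29 (size 1, align 1) → ends 30
pad 2 to align 4 for z
z at 32 (size 4, align 4) → ends 36
target at 36 (size 2, align 2) → ends 38
tail pad 2 to reach multiple of 8
total 40 bytes, alignment 8
data bytes 29, size 40 → padding 11

11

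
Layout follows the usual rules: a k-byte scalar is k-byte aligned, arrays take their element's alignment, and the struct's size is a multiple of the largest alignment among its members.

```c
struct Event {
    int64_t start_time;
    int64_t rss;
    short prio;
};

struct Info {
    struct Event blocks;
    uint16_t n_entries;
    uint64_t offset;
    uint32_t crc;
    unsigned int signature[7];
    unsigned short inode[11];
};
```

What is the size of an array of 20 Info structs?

Event: @0: start_time [8B, align 8] → 8; @8: rss [8B, align 8] → 16; @16: prio [2B, align 2] → 18; +6 tail pad (align 8); size 24, align 8
@0: blocks [24B, align 8] → 24
@24: n_entries [2B, align 2] → 26
+6 pad (align 8)
@32: offset [8B, align 8] → 40
@40: crc [4B, align 4] → 44
@44: signature [28B, align 4] → 72
@72: inode [22B, align 2] → 94
+2 tail pad (align 8)
size 96, align 8
array of 20: 20 × 96 = 1920

1920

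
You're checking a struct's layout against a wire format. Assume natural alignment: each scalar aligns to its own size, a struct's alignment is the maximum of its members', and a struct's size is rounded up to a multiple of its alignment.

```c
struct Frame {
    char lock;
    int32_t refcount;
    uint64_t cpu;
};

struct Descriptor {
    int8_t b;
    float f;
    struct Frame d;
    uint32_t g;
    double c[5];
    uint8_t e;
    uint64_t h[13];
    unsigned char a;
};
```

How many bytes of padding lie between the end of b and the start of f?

3

Frame: @0: lock [1B, align 1] → 1; +3 pad (align 4); @4: refcount [4B, align 4] → 8; @8: cpu [8B, align 8] → 16; size 16, align 8
@0: b [1B, align 1] → 1
+3 pad (align 4)
@4: f [4B, align 4] → 8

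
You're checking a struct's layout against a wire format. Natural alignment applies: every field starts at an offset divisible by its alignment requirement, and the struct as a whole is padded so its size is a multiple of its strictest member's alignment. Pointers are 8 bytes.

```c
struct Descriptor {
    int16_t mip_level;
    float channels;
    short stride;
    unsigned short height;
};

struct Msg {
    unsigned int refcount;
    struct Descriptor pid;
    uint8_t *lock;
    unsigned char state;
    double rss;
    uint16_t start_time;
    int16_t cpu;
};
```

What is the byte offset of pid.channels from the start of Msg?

Descriptor: 0..2  mip_level  (2B, 2-aligned); 2..4  -- padding (2B); 4..8  channels  (4B, 4-aligned); 8..10  stride  (2B, 2-aligned); 10..12  height  (2B, 2-aligned); sizeof = 12, alignof = 4
0..4  refcount  (4B, 4-aligned)
4..16  pid  (12B, 4-aligned)
within Descriptor: channels at 4
4 + 4 = 8

8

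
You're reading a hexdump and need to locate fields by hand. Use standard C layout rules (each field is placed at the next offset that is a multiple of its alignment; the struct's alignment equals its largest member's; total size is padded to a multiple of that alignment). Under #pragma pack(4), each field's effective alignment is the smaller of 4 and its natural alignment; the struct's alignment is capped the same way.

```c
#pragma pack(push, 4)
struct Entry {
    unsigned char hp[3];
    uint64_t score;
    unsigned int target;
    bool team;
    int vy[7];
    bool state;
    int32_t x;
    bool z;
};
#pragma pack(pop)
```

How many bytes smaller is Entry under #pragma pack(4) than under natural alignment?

natural layout:
  @0: hp [3B, align 1] → 3
  +5 pad (align 8)
  @8: score [8B, align 8] → 16
  @16: target [4B, align 4] → 20
  @20: team [1B, align 1] → 21
  +3 pad (align 4)
  @24: vy [28B, align 4] → 52
  @52: state [1B, align 1] → 53
  +3 pad (align 4)
  @56: x [4B, align 4] → 60
  @60: z [1B, align 1] → 61
  +3 tail pad (align 8)
  size 64, align 8
packed(4) layout:
  @0: hp [3B, align 1] → 3
  +1 pad (align 4)
  @4: score [8B, align 4] → 12
  @12: target [4B, align 4] → 16
  @16: team [1B, align 1] → 17
  +3 pad (align 4)
  @20: vy [28B, align 4] → 48
  @48: state [1B, align 1] → 49
  +3 pad (align 4)
  @52: x [4B, align 4] → 56
  @56: z [1B, align 1] → 57
  +3 tail pad (align 4)
  size 60, align 4
64 − 60 = 4

4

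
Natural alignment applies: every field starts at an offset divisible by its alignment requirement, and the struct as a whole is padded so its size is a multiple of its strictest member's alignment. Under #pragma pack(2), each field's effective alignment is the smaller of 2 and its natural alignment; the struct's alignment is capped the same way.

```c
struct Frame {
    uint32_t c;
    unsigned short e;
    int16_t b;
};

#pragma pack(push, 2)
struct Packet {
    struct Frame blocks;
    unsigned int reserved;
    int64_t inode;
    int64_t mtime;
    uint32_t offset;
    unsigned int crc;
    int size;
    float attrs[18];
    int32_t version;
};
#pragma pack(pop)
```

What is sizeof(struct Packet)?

116 bytes

Frame: @0: c [4B, align 4] → 4; @4: e [2B, align 2] → 6; @6: b [2B, align 2] → 8; size 8, align 4
@0: blocks [8B, align 2] → 8
@8: reserved [4B, align 2] → 12
@12: inode [8B, align 2] → 20
@20: mtime [8B, align 2] → 28
@28: offset [4B, align 2] → 32
@32: crc [4B, align 2] → 36
@36: size [4B, align 2] → 40
@40: attrs [72B, align 2] → 112
@112: version [4B, align 2] → 116
size 116, align 2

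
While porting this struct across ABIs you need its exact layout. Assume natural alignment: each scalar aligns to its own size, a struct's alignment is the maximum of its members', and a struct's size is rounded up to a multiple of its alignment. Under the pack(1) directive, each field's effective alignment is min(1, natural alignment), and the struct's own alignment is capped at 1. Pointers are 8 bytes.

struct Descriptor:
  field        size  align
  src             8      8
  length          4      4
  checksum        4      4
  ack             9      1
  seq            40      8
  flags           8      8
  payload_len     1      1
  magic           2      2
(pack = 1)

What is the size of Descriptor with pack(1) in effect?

76

0..8  src  (8B, 1-aligned)
8..12  length  (4B, 1-aligned)
12..16  checksum  (4B, 1-aligned)
16..25  ack  (9B, 1-aligned)
25..65  seq  (40B, 1-aligned)
65..73  flags  (8B, 1-aligned)
73..74  payload_len  (1B, 1-aligned)
74..76  magic  (2B, 1-aligned)
sizeof = 76, alignof = 1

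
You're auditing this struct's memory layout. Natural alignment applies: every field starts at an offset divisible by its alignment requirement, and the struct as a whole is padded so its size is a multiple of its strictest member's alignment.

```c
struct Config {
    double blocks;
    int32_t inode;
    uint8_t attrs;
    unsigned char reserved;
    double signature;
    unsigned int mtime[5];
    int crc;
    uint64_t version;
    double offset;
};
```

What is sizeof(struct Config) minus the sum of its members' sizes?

2

@0: blocks [8B, align 8] → 8
@8: inode [4B, align 4] → 12
@12: attrs [1B, align 1] → 13
@13: reserved [1B, align 1] → 14
+2 pad (align 8)
@16: signature [8B, align 8] → 24
@24: mtime [20B, align 4] → 44
@44: crc [4B, align 4] → 48
@48: version [8B, align 8] → 56
@56: offset [8B, align 8] → 64
size 64, align 8
data bytes 62, size 64 → padding 2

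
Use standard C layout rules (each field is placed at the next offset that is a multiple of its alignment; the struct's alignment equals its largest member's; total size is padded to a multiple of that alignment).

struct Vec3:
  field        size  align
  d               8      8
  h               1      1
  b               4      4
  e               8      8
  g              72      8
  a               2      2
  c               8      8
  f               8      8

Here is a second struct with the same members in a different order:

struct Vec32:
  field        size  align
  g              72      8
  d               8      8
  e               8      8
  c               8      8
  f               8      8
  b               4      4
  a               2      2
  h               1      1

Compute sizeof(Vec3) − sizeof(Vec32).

8

@0: d [8B, align 8] → 8
@8: h [1B, align 1] → 9
+3 pad (align 4)
@12: b [4B, align 4] → 16
@16: e [8B, align 8] → 24
@24: g [72B, align 8] → 96
@96: a [2B, align 2] → 98
+6 pad (align 8)
@104: c [8B, align 8] → 112
@112: f [8B, align 8] → 120
size 120, align 8
— Vec32 —
@0: g [72B, align 8] → 72
@72: d [8B, align 8] → 80
@80: e [8B, align 8] → 88
@88: c [8B, align 8] → 96
@96: f [8B, align 8] → 104
@104: b [4B, align 4] → 108
@108: a [2B, align 2] → 110
@110: h [1B, align 1] → 111
+1 tail pad (align 8)
size 112, align 8
120 − 112 = 8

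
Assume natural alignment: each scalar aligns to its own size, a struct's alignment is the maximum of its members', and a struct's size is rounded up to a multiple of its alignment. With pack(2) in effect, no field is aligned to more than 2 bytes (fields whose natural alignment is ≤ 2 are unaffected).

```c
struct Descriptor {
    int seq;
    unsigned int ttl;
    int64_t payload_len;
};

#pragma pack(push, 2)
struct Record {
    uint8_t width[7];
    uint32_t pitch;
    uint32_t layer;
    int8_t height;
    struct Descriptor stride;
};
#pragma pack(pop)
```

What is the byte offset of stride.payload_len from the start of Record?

Descriptor: @0: seq [4B, align 4] → 4; @4: ttl [4B, align 4] → 8; @8: payload_len [8B, align 8] → 16; size 16, align 8
@0: width [7B, align 1] → 7
+1 pad (align 2)
@8: pitch [4B, align 2] → 12
@12: layer [4B, align 2] → 16
@16: height [1B, align 1] → 17
+1 pad (align 2)
@18: stride [16B, align 2] → 34
within Descriptor: payload_len at 8
18 + 8 = 26

26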